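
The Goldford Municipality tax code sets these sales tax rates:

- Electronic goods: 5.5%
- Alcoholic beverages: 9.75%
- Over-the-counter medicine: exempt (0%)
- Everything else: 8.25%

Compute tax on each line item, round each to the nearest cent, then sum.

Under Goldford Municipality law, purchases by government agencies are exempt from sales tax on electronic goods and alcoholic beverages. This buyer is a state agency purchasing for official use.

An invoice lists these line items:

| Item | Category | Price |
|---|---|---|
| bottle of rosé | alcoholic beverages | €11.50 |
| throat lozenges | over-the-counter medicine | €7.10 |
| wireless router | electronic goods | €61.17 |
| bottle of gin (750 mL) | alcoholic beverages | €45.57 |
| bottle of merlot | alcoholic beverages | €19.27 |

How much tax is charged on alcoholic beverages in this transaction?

Bottle of rosé €11.50: alcoholic beverages, buyer-exempt → 0% → €0.00
Bottle of gin (750 mL) €45.57: alcoholic beverages, buyer-exempt → 0% → €0.00
Bottle of merlot €19.27: alcoholic beverages, buyer-exempt → 0% → €0.00
Tax on alcoholic beverages = €0.00 + €0.00 + €0.00 = €0.00

€0.00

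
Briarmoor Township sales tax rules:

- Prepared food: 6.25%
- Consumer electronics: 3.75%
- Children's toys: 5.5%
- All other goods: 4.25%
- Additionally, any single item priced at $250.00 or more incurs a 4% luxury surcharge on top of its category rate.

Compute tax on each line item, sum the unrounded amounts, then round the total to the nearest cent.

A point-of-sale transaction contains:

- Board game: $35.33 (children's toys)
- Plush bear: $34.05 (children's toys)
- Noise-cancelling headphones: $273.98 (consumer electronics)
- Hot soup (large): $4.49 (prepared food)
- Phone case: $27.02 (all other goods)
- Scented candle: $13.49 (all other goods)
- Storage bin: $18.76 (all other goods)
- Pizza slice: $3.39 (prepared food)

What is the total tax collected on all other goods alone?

$2.52

Phone case $27.02: all other goods → 4.25% → $1.14835
Scented candle $13.49: all other goods → 4.25% → $0.573325
Storage bin $18.76: all other goods → 4.25% → $0.7973
Tax on all other goods: unrounded sum = $2.518975 → $2.52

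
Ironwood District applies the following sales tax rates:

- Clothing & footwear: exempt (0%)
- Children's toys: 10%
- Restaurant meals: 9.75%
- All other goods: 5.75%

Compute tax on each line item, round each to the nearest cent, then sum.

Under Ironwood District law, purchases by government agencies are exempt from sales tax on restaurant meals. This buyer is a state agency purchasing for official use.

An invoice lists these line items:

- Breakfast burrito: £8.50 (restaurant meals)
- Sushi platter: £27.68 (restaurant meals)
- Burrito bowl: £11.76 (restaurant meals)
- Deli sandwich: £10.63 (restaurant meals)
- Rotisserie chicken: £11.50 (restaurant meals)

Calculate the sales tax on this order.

£0.00

Breakfast burrito £8.50: restaurant meals, buyer-exempt → 0% → £0.00
Sushi platter £27.68: restaurant meals, buyer-exempt → 0% → £0.00
Burrito bowl £11.76: restaurant meals, buyer-exempt → 0% → £0.00
Deli sandwich £10.63: restaurant meals, buyer-exempt → 0% → £0.00
Rotisserie chicken £11.50: restaurant meals, buyer-exempt → 0% → £0.00
Total tax = £0.00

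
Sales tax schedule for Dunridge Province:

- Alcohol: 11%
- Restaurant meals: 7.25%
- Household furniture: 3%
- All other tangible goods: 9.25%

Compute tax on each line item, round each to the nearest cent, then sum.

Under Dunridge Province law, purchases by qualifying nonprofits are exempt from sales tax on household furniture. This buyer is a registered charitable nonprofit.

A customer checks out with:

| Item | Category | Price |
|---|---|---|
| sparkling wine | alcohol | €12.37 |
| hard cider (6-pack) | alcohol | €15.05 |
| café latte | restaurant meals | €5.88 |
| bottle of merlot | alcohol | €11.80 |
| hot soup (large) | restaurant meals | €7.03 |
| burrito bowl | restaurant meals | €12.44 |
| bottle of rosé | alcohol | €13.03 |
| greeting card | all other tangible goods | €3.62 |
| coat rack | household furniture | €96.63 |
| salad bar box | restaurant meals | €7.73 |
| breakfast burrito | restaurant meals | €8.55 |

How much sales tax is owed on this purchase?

€9.10

Sparkling wine €12.37: alcohol → 11% → €1.36
Hard cider (6-pack) €15.05: alcohol → 11% → €1.66
Café latte €5.88: restaurant meals → 7.25% → €0.43
Bottle of merlot €11.80: alcohol → 11% → €1.30
Hot soup (large) €7.03: restaurant meals → 7.25% → €0.51
Burrito bowl €12.44: restaurant meals → 7.25% → €0.90
Bottle of rosé €13.03: alcohol → 11% → €1.43
Greeting card €3.62: all other tangible goods → 9.25% → €0.33
Coat rack €96.63: household furniture, buyer-exempt → 0% → €0.00
Salad bar box €7.73: restaurant meals → 7.25% → €0.56
Breakfast burrito €8.55: restaurant meals → 7.25% → €0.62
Total tax = €1.36 + €1.66 + €0.43 + €1.30 + €0.51 + €0.90 + €1.43 + €0.33 + €0.56 + €0.62 = €9.10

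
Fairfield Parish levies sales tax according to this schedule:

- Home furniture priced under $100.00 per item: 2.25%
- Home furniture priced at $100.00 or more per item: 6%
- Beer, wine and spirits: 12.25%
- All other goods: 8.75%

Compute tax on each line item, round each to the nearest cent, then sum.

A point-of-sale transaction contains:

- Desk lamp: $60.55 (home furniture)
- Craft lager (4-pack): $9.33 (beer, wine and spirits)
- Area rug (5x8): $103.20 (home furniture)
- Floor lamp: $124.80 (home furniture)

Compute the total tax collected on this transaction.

Desk lamp $60.55: home furniture, under $100.00 → 2.25% → $1.36
Craft lager (4-pack) $9.33: beer, wine and spirits → 12.25% → $1.14
Area rug (5x8) $103.20: home furniture, $100.00 or more → 6% → $6.19
Floor lamp $124.80: home furniture, $100.00 or more → 6% → $7.49
Total tax = $1.36 + $1.14 + $6.19 + $7.49 = $16.18

$16.18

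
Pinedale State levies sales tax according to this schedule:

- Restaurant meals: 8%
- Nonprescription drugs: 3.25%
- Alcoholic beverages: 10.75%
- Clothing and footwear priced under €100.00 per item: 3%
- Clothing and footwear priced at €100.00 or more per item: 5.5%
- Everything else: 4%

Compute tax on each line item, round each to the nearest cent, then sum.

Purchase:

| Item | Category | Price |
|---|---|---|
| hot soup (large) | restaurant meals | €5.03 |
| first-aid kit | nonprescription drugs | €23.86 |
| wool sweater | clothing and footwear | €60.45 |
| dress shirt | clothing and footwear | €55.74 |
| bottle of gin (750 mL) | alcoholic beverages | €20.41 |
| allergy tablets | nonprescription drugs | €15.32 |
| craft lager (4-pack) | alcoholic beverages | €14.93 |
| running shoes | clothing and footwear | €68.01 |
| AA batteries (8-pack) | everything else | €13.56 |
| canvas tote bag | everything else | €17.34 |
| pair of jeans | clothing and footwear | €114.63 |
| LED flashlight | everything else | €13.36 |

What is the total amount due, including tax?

€441.69

Hot soup (large) €5.03: restaurant meals → 8% → €0.40
First-aid kit €23.86: nonprescription drugs → 3.25% → €0.78
Wool sweater €60.45: clothing and footwear, under €100.00 → 3% → €1.81
Dress shirt €55.74: clothing and footwear, under €100.00 → 3% → €1.67
Bottle of gin (750 mL) €20.41: alcoholic beverages → 10.75% → €2.19
Allergy tablets €15.32: nonprescription drugs → 3.25% → €0.50
Craft lager (4-pack) €14.93: alcoholic beverages → 10.75% → €1.60
Running shoes €68.01: clothing and footwear, under €100.00 → 3% → €2.04
AA batteries (8-pack) €13.56: everything else → 4% → €0.54
Canvas tote bag €17.34: everything else → 4% → €0.69
Pair of jeans €114.63: clothing and footwear, €100.00 or more → 5.5% → €6.30
LED flashlight €13.36: everything else → 4% → €0.53
Subtotal = €422.64; tax = €19.05; total due = €441.69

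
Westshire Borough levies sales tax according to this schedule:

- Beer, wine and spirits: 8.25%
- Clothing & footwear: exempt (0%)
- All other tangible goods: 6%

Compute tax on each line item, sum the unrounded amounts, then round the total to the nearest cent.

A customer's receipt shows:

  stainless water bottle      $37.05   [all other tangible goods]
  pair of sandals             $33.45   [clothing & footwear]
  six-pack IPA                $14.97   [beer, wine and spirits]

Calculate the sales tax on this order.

Stainless water bottle $37.05: all other tangible goods → 6% → $2.223
Pair of sandals $33.45: clothing & footwear → 0% → $0.00
Six-pack IPA $14.97: beer, wine and spirits → 8.25% → $1.235025
Unrounded tax sum = $3.458025 → $3.46

$3.46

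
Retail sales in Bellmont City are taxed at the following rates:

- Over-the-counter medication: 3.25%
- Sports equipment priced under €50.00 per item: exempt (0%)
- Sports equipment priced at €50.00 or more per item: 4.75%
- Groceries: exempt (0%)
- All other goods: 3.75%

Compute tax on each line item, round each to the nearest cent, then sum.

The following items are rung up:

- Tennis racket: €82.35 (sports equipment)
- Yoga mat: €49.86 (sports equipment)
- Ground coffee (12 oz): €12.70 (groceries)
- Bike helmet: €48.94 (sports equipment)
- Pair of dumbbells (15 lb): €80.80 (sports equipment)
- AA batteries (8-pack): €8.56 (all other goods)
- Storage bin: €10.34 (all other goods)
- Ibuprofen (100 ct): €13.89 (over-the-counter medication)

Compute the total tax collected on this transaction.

€8.91

Tennis racket €82.35: sports equipment, €50.00 or more → 4.75% → €3.91
Yoga mat €49.86: sports equipment, under €50.00 → 0% → €0.00
Ground coffee (12 oz) €12.70: groceries → 0% → €0.00
Bike helmet €48.94: sports equipment, under €50.00 → 0% → €0.00
Pair of dumbbells (15 lb) €80.80: sports equipment, €50.00 or more → 4.75% → €3.84
AA batteries (8-pack) €8.56: all other goods → 3.75% → €0.32
Storage bin €10.34: all other goods → 3.75% → €0.39
Ibuprofen (100 ct) €13.89: over-the-counter medication → 3.25% → €0.45
Total tax = €3.91 + €3.84 + €0.32 + €0.39 + €0.45 = €8.91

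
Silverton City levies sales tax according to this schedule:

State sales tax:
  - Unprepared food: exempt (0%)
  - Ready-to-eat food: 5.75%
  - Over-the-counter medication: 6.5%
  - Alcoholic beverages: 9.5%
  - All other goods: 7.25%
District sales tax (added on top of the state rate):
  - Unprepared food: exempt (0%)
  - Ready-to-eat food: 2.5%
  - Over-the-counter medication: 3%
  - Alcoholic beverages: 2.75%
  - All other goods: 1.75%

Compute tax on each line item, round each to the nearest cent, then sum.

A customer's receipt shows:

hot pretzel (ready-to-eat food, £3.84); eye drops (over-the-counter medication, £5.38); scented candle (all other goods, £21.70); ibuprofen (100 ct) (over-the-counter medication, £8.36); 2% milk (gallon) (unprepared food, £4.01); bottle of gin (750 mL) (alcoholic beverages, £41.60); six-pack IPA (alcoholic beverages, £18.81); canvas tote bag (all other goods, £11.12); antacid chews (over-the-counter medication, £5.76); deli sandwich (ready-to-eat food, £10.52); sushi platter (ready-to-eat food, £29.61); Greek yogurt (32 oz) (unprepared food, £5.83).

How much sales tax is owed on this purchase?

Hot pretzel £3.84: ready-to-eat food → 5.75% + 2.5% district = 8.25% → £0.32
Eye drops £5.38: over-the-counter medication → 6.5% + 3% district = 9.5% → £0.51
Scented candle £21.70: all other goods → 7.25% + 1.75% district = 9% → £1.95
Ibuprofen (100 ct) £8.36: over-the-counter medication → 6.5% + 3% district = 9.5% → £0.79
2% milk (gallon) £4.01: unprepared food → 0% + 0% district = 0% → £0.00
Bottle of gin (750 mL) £41.60: alcoholic beverages → 9.5% + 2.75% district = 12.25% → £5.10
Six-pack IPA £18.81: alcoholic beverages → 9.5% + 2.75% district = 12.25% → £2.30
Canvas tote bag £11.12: all other goods → 7.25% + 1.75% district = 9% → £1.00
Antacid chews £5.76: over-the-counter medication → 6.5% + 3% district = 9.5% → £0.55
Deli sandwich £10.52: ready-to-eat food → 5.75% + 2.5% district = 8.25% → £0.87
Sushi platter £29.61: ready-to-eat food → 5.75% + 2.5% district = 8.25% → £2.44
Greek yogurt (32 oz) £5.83: unprepared food → 0% + 0% district = 0% → £0.00
Total tax = £0.32 + £0.51 + £1.95 + £0.79 + £5.10 + £2.30 + £1.00 + £0.55 + £0.87 + £2.44 = £15.83

£15.83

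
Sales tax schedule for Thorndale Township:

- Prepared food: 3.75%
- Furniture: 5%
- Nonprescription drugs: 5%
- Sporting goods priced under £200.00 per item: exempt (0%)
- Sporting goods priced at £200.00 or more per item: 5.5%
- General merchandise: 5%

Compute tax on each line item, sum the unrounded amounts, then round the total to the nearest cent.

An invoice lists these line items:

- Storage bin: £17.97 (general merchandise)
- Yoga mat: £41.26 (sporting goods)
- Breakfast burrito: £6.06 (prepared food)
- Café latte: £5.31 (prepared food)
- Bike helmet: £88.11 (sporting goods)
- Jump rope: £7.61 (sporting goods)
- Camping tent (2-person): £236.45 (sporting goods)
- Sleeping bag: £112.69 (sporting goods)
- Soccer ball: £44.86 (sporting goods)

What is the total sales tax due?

Storage bin £17.97: general merchandise → 5% → £0.8985
Yoga mat £41.26: sporting goods, under £200.00 → 0% → £0.00
Breakfast burrito £6.06: prepared food → 3.75% → £0.22725
Café latte £5.31: prepared food → 3.75% → £0.199125
Bike helmet £88.11: sporting goods, under £200.00 → 0% → £0.00
Jump rope £7.61: sporting goods, under £200.00 → 0% → £0.00
Camping tent (2-person) £236.45: sporting goods, £200.00 or more → 5.5% → £13.00475
Sleeping bag £112.69: sporting goods, under £200.00 → 0% → £0.00
Soccer ball £44.86: sporting goods, under £200.00 → 0% → £0.00
Unrounded tax sum = £14.329625 → £14.33

£14.33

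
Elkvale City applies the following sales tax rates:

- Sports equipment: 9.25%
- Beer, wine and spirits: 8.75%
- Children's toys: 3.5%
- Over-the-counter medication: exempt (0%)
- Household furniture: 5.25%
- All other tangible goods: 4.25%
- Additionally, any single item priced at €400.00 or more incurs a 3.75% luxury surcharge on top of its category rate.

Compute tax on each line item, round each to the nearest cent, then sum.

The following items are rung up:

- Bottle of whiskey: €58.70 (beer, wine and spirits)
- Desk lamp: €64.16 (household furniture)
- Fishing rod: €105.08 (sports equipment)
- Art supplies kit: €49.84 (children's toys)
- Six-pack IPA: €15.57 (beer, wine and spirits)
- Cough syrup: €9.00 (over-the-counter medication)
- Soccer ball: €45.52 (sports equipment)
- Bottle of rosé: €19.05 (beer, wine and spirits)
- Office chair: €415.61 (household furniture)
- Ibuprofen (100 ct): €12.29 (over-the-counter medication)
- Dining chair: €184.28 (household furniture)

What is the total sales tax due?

Bottle of whiskey €58.70: beer, wine and spirits → 8.75% → €5.14
Desk lamp €64.16: household furniture → 5.25% → €3.37
Fishing rod €105.08: sports equipment → 9.25% → €9.72
Art supplies kit €49.84: children's toys → 3.5% → €1.74
Six-pack IPA €15.57: beer, wine and spirits → 8.75% → €1.36
Cough syrup €9.00: over-the-counter medication → 0% → €0.00
Soccer ball €45.52: sports equipment → 9.25% → €4.21
Bottle of rosé €19.05: beer, wine and spirits → 8.75% → €1.67
Office chair €415.61: household furniture → 5.25% + 3.75% surcharge = 9% → €37.40
Ibuprofen (100 ct) €12.29: over-the-counter medication → 0% → €0.00
Dining chair €184.28: household furniture → 5.25% → €9.67
Total tax = €5.14 + €3.37 + €9.72 + €1.74 + €1.36 + €4.21 + €1.67 + €37.40 + €9.67 = €74.28

€74.28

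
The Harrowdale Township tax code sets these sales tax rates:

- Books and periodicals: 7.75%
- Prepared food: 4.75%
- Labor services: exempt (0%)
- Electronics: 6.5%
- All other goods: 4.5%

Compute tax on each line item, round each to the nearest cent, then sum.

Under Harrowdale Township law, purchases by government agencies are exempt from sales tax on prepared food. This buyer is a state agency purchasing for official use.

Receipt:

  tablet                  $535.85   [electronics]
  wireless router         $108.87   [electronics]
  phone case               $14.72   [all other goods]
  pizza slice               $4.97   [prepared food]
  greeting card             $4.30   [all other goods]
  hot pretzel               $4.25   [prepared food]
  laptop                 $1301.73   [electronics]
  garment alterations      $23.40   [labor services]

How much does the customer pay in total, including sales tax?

Tablet $535.85: electronics → 6.5% → $34.83
Wireless router $108.87: electronics → 6.5% → $7.08
Phone case $14.72: all other goods → 4.5% → $0.66
Pizza slice $4.97: prepared food, buyer-exempt → 0% → $0.00
Greeting card $4.30: all other goods → 4.5% → $0.19
Hot pretzel $4.25: prepared food, buyer-exempt → 0% → $0.00
Laptop $1301.73: electronics → 6.5% → $84.61
Garment alterations $23.40: labor services → 0% → $0.00
Subtotal = $1998.09; tax = $127.37; total due = $2125.46

$2125.46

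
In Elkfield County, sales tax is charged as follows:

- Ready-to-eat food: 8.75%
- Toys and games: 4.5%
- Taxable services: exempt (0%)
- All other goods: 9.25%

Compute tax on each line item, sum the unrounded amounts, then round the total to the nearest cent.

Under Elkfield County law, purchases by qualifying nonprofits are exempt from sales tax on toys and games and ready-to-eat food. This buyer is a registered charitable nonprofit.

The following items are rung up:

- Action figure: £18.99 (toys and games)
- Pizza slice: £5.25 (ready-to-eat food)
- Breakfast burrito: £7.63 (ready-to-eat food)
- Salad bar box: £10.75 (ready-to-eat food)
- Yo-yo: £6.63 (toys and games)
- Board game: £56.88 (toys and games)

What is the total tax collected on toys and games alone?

£0.00

Action figure £18.99: toys and games, buyer-exempt → 0% → £0.00
Yo-yo £6.63: toys and games, buyer-exempt → 0% → £0.00
Board game £56.88: toys and games, buyer-exempt → 0% → £0.00
Tax on toys and games: unrounded sum = £0.00 → £0.00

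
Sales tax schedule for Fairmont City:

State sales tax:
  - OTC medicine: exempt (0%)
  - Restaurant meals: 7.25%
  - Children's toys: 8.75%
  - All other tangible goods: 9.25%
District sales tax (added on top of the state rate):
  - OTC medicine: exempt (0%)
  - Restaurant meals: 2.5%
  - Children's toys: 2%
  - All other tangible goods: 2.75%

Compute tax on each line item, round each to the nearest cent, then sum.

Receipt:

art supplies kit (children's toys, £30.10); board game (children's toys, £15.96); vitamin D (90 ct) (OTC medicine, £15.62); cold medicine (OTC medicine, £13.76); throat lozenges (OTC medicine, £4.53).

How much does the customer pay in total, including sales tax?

£84.93

Art supplies kit £30.10: children's toys → 8.75% + 2% district = 10.75% → £3.24
Board game £15.96: children's toys → 8.75% + 2% district = 10.75% → £1.72
Vitamin D (90 ct) £15.62: OTC medicine → 0% + 0% district = 0% → £0.00
Cold medicine £13.76: OTC medicine → 0% + 0% district = 0% → £0.00
Throat lozenges £4.53: OTC medicine → 0% + 0% district = 0% → £0.00
Subtotal = £79.97; tax = £4.96; total due = £84.93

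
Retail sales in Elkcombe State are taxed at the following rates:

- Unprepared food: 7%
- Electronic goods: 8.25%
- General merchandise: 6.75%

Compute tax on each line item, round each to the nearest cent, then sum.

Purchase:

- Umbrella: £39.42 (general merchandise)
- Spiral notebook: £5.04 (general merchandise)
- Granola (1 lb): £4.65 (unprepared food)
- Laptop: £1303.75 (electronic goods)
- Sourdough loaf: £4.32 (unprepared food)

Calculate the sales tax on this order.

£111.19

Umbrella £39.42: general merchandise → 6.75% → £2.66
Spiral notebook £5.04: general merchandise → 6.75% → £0.34
Granola (1 lb) £4.65: unprepared food → 7% → £0.33
Laptop £1303.75: electronic goods → 8.25% → £107.56
Sourdough loaf £4.32: unprepared food → 7% → £0.30
Total tax = £2.66 + £0.34 + £0.33 + £107.56 + £0.30 = £111.19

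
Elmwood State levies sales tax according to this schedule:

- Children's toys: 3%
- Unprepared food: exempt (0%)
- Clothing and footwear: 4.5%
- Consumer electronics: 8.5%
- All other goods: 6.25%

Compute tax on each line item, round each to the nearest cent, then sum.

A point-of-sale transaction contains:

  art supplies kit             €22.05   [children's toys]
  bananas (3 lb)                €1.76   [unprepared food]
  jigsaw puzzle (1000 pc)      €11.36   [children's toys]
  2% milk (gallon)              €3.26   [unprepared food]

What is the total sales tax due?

€1.00

Art supplies kit €22.05: children's toys → 3% → €0.66
Bananas (3 lb) €1.76: unprepared food → 0% → €0.00
Jigsaw puzzle (1000 pc) €11.36: children's toys → 3% → €0.34
2% milk (gallon) €3.26: unprepared food → 0% → €0.00
Total tax = €0.66 + €0.34 = €1.00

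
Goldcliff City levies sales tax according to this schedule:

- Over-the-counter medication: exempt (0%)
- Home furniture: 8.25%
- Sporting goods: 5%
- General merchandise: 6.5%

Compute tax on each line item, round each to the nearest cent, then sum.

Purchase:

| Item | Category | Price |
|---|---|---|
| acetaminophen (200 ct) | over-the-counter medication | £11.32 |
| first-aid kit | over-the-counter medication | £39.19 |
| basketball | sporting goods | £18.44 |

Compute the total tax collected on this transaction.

£0.92

Acetaminophen (200 ct) £11.32: over-the-counter medication → 0% → £0.00
First-aid kit £39.19: over-the-counter medication → 0% → £0.00
Basketball £18.44: sporting goods → 5% → £0.92
Total tax = £0.92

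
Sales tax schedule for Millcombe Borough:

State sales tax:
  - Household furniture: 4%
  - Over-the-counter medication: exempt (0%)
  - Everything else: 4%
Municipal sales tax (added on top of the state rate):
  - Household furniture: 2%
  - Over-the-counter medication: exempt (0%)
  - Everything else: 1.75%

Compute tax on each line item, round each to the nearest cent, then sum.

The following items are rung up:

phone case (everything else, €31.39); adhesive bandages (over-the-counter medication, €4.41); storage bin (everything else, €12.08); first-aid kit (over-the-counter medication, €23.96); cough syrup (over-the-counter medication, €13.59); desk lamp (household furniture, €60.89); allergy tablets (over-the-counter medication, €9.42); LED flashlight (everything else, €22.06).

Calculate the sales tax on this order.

Phone case €31.39: everything else → 4% + 1.75% municipal = 5.75% → €1.80
Adhesive bandages €4.41: over-the-counter medication → 0% + 0% municipal = 0% → €0.00
Storage bin €12.08: everything else → 4% + 1.75% municipal = 5.75% → €0.69
First-aid kit €23.96: over-the-counter medication → 0% + 0% municipal = 0% → €0.00
Cough syrup €13.59: over-the-counter medication → 0% + 0% municipal = 0% → €0.00
Desk lamp €60.89: household furniture → 4% + 2% municipal = 6% → €3.65
Allergy tablets €9.42: over-the-counter medication → 0% + 0% municipal = 0% → €0.00
LED flashlight €22.06: everything else → 4% + 1.75% municipal = 5.75% → €1.27
Total tax = €1.80 + €0.69 + €3.65 + €1.27 = €7.41

€7.41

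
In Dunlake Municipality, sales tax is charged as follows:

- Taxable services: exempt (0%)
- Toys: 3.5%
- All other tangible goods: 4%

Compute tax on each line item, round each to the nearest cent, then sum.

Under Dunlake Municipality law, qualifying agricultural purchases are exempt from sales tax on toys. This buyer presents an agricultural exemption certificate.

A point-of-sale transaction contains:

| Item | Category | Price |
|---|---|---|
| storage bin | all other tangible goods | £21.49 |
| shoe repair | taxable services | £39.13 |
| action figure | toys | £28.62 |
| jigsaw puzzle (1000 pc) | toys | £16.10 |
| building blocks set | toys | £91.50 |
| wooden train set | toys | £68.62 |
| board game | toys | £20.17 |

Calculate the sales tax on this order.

Storage bin £21.49: all other tangible goods → 4% → £0.86
Shoe repair £39.13: taxable services → 0% → £0.00
Action figure £28.62: toys, buyer-exempt → 0% → £0.00
Jigsaw puzzle (1000 pc) £16.10: toys, buyer-exempt → 0% → £0.00
Building blocks set £91.50: toys, buyer-exempt → 0% → £0.00
Wooden train set £68.62: toys, buyer-exempt → 0% → £0.00
Board game £20.17: toys, buyer-exempt → 0% → £0.00
Total tax = £0.86

£0.86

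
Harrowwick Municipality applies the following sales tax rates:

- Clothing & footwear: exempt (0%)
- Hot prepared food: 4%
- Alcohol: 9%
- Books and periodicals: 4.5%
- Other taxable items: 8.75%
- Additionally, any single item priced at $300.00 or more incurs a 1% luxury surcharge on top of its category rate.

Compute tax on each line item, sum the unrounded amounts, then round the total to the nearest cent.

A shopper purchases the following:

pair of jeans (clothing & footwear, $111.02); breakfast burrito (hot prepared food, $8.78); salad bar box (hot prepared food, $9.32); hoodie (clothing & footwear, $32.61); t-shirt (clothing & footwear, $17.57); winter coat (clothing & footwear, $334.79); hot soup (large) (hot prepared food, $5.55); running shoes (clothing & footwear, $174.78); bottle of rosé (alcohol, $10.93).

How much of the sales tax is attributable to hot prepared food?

Breakfast burrito $8.78: hot prepared food → 4% → $0.3512
Salad bar box $9.32: hot prepared food → 4% → $0.3728
Hot soup (large) $5.55: hot prepared food → 4% → $0.222
Tax on hot prepared food: unrounded sum = $0.946 → $0.95

$0.95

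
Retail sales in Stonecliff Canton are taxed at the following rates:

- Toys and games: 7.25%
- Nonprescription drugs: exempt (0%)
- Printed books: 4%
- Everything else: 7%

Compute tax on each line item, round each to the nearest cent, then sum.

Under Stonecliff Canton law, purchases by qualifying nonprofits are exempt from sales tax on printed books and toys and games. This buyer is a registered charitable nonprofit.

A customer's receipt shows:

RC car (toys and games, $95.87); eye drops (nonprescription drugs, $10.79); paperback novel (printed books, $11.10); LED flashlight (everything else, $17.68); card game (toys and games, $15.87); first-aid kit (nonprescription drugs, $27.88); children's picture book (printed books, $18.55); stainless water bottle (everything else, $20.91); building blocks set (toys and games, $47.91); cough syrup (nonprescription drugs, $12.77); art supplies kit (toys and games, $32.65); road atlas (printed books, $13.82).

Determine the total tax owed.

RC car $95.87: toys and games, buyer-exempt → 0% → $0.00
Eye drops $10.79: nonprescription drugs → 0% → $0.00
Paperback novel $11.10: printed books, buyer-exempt → 0% → $0.00
LED flashlight $17.68: everything else → 7% → $1.24
Card game $15.87: toys and games, buyer-exempt → 0% → $0.00
First-aid kit $27.88: nonprescription drugs → 0% → $0.00
Children's picture book $18.55: printed books, buyer-exempt → 0% → $0.00
Stainless water bottle $20.91: everything else → 7% → $1.46
Building blocks set $47.91: toys and games, buyer-exempt → 0% → $0.00
Cough syrup $12.77: nonprescription drugs → 0% → $0.00
Art supplies kit $32.65: toys and games, buyer-exempt → 0% → $0.00
Road atlas $13.82: printed books, buyer-exempt → 0% → $0.00
Total tax = $1.24 + $1.46 = $2.70

$2.70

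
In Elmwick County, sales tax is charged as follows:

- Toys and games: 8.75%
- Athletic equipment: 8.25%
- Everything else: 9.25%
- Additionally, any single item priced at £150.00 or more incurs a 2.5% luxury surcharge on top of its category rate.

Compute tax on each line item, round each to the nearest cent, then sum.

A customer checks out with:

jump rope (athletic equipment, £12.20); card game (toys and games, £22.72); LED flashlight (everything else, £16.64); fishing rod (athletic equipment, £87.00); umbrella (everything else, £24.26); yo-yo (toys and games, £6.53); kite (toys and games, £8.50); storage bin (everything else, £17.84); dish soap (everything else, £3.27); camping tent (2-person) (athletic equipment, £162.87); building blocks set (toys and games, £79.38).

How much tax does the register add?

£41.68

Jump rope £12.20: athletic equipment → 8.25% → £1.01
Card game £22.72: toys and games → 8.75% → £1.99
LED flashlight £16.64: everything else → 9.25% → £1.54
Fishing rod £87.00: athletic equipment → 8.25% → £7.18
Umbrella £24.26: everything else → 9.25% → £2.24
Yo-yo £6.53: toys and games → 8.75% → £0.57
Kite £8.50: toys and games → 8.75% → £0.74
Storage bin £17.84: everything else → 9.25% → £1.65
Dish soap £3.27: everything else → 9.25% → £0.30
Camping tent (2-person) £162.87: athletic equipment → 8.25% + 2.5% surcharge = 10.75% → £17.51
Building blocks set £79.38: toys and games → 8.75% → £6.95
Total tax = £1.01 + £1.99 + £1.54 + £7.18 + £2.24 + £0.57 + £0.74 + £1.65 + £0.30 + £17.51 + £6.95 = £41.68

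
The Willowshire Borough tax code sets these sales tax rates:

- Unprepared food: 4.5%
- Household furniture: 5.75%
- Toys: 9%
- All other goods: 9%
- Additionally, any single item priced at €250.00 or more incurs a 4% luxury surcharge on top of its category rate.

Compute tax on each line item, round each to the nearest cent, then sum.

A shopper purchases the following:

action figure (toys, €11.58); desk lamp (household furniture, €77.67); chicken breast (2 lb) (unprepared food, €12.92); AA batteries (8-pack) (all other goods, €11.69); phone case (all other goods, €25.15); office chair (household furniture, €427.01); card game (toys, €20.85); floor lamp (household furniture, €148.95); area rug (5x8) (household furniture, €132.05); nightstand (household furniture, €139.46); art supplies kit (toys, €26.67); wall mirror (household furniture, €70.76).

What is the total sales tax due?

€83.55

Action figure €11.58: toys → 9% → €1.04
Desk lamp €77.67: household furniture → 5.75% → €4.47
Chicken breast (2 lb) €12.92: unprepared food → 4.5% → €0.58
AA batteries (8-pack) €11.69: all other goods → 9% → €1.05
Phone case €25.15: all other goods → 9% → €2.26
Office chair €427.01: household furniture → 5.75% + 4% surcharge = 9.75% → €41.63
Card game €20.85: toys → 9% → €1.88
Floor lamp €148.95: household furniture → 5.75% → €8.56
Area rug (5x8) €132.05: household furniture → 5.75% → €7.59
Nightstand €139.46: household furniture → 5.75% → €8.02
Art supplies kit €26.67: toys → 9% → €2.40
Wall mirror €70.76: household furniture → 5.75% → €4.07
Total tax = €1.04 + €4.47 + €0.58 + €1.05 + €2.26 + €41.63 + €1.88 + €8.56 + €7.59 + €8.02 + €2.40 + €4.07 = €83.55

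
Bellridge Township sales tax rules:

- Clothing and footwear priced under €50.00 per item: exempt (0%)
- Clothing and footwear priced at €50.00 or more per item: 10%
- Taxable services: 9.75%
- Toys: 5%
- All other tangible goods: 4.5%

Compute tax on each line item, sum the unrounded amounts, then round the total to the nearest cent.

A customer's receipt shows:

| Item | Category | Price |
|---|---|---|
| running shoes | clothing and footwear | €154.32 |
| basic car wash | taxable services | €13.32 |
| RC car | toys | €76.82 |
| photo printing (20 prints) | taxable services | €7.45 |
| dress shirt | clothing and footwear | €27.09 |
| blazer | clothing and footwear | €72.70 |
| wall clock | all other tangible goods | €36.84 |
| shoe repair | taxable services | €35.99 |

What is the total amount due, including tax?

€458.26

Running shoes €154.32: clothing and footwear, €50.00 or more → 10% → €15.432
Basic car wash €13.32: taxable services → 9.75% → €1.2987
RC car €76.82: toys → 5% → €3.841
Photo printing (20 prints) €7.45: taxable services → 9.75% → €0.726375
Dress shirt €27.09: clothing and footwear, under €50.00 → 0% → €0.00
Blazer €72.70: clothing and footwear, €50.00 or more → 10% → €7.27
Wall clock €36.84: all other tangible goods → 4.5% → €1.6578
Shoe repair €35.99: taxable services → 9.75% → €3.509025
Subtotal = €424.53; unrounded tax = €33.7349 → €33.73; total due = €458.26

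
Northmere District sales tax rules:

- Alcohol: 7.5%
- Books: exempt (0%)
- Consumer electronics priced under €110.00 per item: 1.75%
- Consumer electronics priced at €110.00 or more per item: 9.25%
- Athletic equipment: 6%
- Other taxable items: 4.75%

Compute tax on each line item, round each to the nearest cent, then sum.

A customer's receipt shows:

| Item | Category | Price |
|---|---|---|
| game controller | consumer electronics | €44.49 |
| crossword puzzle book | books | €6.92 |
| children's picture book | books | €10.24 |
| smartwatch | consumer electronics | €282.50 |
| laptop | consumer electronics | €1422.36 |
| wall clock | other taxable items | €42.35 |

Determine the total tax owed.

€160.49

Game controller €44.49: consumer electronics, under €110.00 → 1.75% → €0.78
Crossword puzzle book €6.92: books → 0% → €0.00
Children's picture book €10.24: books → 0% → €0.00
Smartwatch €282.50: consumer electronics, €110.00 or more → 9.25% → €26.13
Laptop €1422.36: consumer electronics, €110.00 or more → 9.25% → €131.57
Wall clock €42.35: other taxable items → 4.75% → €2.01
Total tax = €0.78 + €26.13 + €131.57 + €2.01 = €160.49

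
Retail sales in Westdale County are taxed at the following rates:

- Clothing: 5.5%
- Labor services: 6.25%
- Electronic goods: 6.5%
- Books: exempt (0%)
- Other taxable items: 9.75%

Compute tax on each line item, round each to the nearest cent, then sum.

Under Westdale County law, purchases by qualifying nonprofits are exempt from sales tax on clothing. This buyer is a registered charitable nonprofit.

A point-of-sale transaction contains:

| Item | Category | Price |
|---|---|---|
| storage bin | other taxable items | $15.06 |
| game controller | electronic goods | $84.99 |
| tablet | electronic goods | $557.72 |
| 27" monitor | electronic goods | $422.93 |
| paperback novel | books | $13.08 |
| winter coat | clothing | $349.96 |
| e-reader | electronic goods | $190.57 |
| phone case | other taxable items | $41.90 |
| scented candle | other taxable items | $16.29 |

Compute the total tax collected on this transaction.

$88.80

Storage bin $15.06: other taxable items → 9.75% → $1.47
Game controller $84.99: electronic goods → 6.5% → $5.52
Tablet $557.72: electronic goods → 6.5% → $36.25
27" monitor $422.93: electronic goods → 6.5% → $27.49
Paperback novel $13.08: books → 0% → $0.00
Winter coat $349.96: clothing, buyer-exempt → 0% → $0.00
E-reader $190.57: electronic goods → 6.5% → $12.39
Phone case $41.90: other taxable items → 9.75% → $4.09
Scented candle $16.29: other taxable items → 9.75% → $1.59
Total tax = $1.47 + $5.52 + $36.25 + $27.49 + $12.39 + $4.09 + $1.59 = $88.80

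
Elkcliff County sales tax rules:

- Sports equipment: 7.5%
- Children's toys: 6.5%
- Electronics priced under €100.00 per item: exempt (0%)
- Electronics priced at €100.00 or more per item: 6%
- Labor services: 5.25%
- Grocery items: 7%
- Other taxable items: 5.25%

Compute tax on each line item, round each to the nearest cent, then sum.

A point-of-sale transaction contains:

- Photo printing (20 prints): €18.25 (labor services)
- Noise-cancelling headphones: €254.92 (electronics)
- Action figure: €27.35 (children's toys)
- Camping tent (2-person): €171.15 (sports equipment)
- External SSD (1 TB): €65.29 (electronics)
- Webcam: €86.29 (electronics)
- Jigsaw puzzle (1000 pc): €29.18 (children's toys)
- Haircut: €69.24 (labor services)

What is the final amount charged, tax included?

Photo printing (20 prints) €18.25: labor services → 5.25% → €0.96
Noise-cancelling headphones €254.92: electronics, €100.00 or more → 6% → €15.30
Action figure €27.35: children's toys → 6.5% → €1.78
Camping tent (2-person) €171.15: sports equipment → 7.5% → €12.84
External SSD (1 TB) €65.29: electronics, under €100.00 → 0% → €0.00
Webcam €86.29: electronics, under €100.00 → 0% → €0.00
Jigsaw puzzle (1000 pc) €29.18: children's toys → 6.5% → €1.90
Haircut €69.24: labor services → 5.25% → €3.64
Subtotal = €721.67; tax = €36.42; total due = €758.09

€758.09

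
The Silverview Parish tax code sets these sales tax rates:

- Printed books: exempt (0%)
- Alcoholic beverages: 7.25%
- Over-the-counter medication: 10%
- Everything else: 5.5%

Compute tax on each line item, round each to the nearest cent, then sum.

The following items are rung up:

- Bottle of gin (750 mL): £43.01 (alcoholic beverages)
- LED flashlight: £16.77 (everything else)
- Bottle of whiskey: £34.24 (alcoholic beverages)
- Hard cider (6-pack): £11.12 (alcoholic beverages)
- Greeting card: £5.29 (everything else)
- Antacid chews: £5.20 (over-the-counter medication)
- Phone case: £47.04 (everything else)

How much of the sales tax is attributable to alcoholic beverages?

£6.41

Bottle of gin (750 mL) £43.01: alcoholic beverages → 7.25% → £3.12
Bottle of whiskey £34.24: alcoholic beverages → 7.25% → £2.48
Hard cider (6-pack) £11.12: alcoholic beverages → 7.25% → £0.81
Tax on alcoholic beverages = £3.12 + £2.48 + £0.81 = £6.41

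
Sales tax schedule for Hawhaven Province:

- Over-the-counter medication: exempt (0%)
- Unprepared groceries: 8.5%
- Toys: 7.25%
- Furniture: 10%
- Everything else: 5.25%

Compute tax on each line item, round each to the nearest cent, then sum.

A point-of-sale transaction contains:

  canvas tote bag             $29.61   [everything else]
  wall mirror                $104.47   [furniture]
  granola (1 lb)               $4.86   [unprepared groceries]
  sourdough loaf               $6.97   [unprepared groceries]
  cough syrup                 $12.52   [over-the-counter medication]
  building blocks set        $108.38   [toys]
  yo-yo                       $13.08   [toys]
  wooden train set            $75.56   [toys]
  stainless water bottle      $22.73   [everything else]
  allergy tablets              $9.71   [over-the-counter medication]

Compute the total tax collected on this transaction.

Canvas tote bag $29.61: everything else → 5.25% → $1.55
Wall mirror $104.47: furniture → 10% → $10.45
Granola (1 lb) $4.86: unprepared groceries → 8.5% → $0.41
Sourdough loaf $6.97: unprepared groceries → 8.5% → $0.59
Cough syrup $12.52: over-the-counter medication → 0% → $0.00
Building blocks set $108.38: toys → 7.25% → $7.86
Yo-yo $13.08: toys → 7.25% → $0.95
Wooden train set $75.56: toys → 7.25% → $5.48
Stainless water bottle $22.73: everything else → 5.25% → $1.19
Allergy tablets $9.71: over-the-counter medication → 0% → $0.00
Total tax = $1.55 + $10.45 + $0.41 + $0.59 + $7.86 + $0.95 + $5.48 + $1.19 = $28.48

$28.48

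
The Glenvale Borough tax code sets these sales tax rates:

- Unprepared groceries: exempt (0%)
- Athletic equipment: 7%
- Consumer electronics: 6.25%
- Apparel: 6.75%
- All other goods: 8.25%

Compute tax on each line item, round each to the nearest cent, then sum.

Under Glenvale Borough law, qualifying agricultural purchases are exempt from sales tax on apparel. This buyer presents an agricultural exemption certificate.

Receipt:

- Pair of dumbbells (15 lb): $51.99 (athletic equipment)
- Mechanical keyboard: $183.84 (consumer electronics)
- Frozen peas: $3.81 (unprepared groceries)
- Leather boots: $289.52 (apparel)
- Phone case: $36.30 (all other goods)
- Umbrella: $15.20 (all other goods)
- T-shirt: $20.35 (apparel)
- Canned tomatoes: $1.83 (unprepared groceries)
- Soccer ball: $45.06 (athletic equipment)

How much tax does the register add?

Pair of dumbbells (15 lb) $51.99: athletic equipment → 7% → $3.64
Mechanical keyboard $183.84: consumer electronics → 6.25% → $11.49
Frozen peas $3.81: unprepared groceries → 0% → $0.00
Leather boots $289.52: apparel, buyer-exempt → 0% → $0.00
Phone case $36.30: all other goods → 8.25% → $2.99
Umbrella $15.20: all other goods → 8.25% → $1.25
T-shirt $20.35: apparel, buyer-exempt → 0% → $0.00
Canned tomatoes $1.83: unprepared groceries → 0% → $0.00
Soccer ball $45.06: athletic equipment → 7% → $3.15
Total tax = $3.64 + $11.49 + $2.99 + $1.25 + $3.15 = $22.52

$22.52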